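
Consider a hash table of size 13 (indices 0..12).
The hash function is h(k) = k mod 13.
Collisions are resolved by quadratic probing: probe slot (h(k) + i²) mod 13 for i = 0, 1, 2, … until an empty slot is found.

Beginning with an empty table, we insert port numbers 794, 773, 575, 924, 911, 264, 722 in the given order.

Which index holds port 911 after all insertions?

794 hashes to 1; slot 1 is free => place at 1.
773 hashes to 6; slot 6 is free => place at 6.
575 hashes to 3; slot 3 is free => place at 3.
924 hashes to 1; 1 taken => place at 2.
911 hashes to 1; 1,2 taken => place at 5.
264 hashes to 4; slot 4 is free => place at 4.
722 hashes to 7; slot 7 is free => place at 7.
Table: [., 794, 924, 575, 264, 911, 773, 722, ., ., ., ., .]

5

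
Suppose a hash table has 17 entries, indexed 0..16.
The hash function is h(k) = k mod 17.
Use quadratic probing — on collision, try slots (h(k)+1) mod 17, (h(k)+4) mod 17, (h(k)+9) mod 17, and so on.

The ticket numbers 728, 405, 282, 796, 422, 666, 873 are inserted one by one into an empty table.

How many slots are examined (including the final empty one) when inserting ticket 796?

728: h=14 => slot 14
405: h=14, probe 14,15 => slot 15
282: h=10 => slot 10
796: h=14, probe 14,15,1 => slot 1
422: h=14, probe 14,15,1,6 => slot 6
666: h=3 => slot 3
873: h=6, probe 6,7 => slot 7
Table: [-, 796, -, 666, -, -, 422, 873, -, -, 282, -, -, -, 728, 405, -]

3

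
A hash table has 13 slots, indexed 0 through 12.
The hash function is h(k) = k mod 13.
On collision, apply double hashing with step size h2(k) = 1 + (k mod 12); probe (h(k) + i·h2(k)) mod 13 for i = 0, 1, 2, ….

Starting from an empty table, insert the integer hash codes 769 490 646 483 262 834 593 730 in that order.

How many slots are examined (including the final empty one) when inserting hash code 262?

Insert 769: h=2, slot 2 empty => index 2.
Insert 490: h=9, slot 9 empty => index 9.
Insert 646: h=9, h2=11, slot 9 occupied => index 7.
Insert 483: h=2, h2=4, slot 2 occupied => index 6.
Insert 262: h=2, h2=11, slot 2 occupied => index 0.
Insert 834: h=2, h2=7, slots 2,9 occupied => index 3.
Insert 593: h=8, slot 8 empty => index 8.
Insert 730: h=2, h2=11, slots 2,0 occupied => index 11.
Table: [262, ∅, 769, 834, ∅, ∅, 483, 646, 593, 490, ∅, 730, ∅]

2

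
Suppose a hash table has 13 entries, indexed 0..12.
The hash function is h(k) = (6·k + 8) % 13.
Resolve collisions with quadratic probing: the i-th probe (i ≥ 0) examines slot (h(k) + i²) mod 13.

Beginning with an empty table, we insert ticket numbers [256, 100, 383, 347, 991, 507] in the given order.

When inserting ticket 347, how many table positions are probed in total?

Insert 256: h=10, slot 10 empty -> index 10.
Insert 100: h=10, slot 10 occupied -> index 11.
Insert 383: h=5, slot 5 empty -> index 5.
Insert 347: h=10, slots 10,11 occupied -> index 1.
Insert 991: h=0, slot 0 empty -> index 0.
Insert 507: h=8, slot 8 empty -> index 8.
Table: [991, 347, -, -, -, 383, -, -, 507, -, 256, 100, -]

3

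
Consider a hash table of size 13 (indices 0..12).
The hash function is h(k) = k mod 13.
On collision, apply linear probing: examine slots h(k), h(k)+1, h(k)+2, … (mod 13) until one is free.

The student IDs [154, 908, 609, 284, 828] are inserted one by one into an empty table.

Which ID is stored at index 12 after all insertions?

908

154: h=11 => slot 11
908: h=11, probe 11,12 => slot 12
609: h=11, probe 11,12,0 => slot 0
284: h=11, probe 11,12,0,1 => slot 1
828: h=9 => slot 9
Table: [609, 284, ., ., ., ., ., ., ., 828, ., 154, 908]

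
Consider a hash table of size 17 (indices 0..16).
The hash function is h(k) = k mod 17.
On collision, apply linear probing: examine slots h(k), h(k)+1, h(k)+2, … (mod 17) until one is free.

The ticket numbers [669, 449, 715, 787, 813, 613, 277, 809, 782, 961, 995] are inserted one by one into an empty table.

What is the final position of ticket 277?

8

669 hashes to 6; slot 6 is free -> place at 6.
449 hashes to 7; slot 7 is free -> place at 7.
715 hashes to 1; slot 1 is free -> place at 1.
787 hashes to 5; slot 5 is free -> place at 5.
813 hashes to 14; slot 14 is free -> place at 14.
613 hashes to 1; 1 taken -> place at 2.
277 hashes to 5; 5,6,7 taken -> place at 8.
809 hashes to 10; slot 10 is free -> place at 10.
782 hashes to 0; slot 0 is free -> place at 0.
961 hashes to 9; slot 9 is free -> place at 9.
995 hashes to 9; 9,10 taken -> place at 11.
Table: [782, 715, 613, -, -, 787, 669, 449, 277, 961, 809, 995, -, -, 813, -, -]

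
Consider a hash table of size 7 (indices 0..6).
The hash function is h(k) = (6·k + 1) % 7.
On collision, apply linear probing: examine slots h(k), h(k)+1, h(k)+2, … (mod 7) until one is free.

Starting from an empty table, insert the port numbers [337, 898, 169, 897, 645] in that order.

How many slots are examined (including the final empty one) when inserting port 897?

3

Insert 337: h=0, slot 0 empty → index 0.
Insert 898: h=6, slot 6 empty → index 6.
Insert 169: h=0, slot 0 occupied → index 1.
Insert 897: h=0, slots 0,1 occupied → index 2.
Insert 645: h=0, slots 0,1,2 occupied → index 3.
Table: [337, 169, 897, 645, ., ., 898]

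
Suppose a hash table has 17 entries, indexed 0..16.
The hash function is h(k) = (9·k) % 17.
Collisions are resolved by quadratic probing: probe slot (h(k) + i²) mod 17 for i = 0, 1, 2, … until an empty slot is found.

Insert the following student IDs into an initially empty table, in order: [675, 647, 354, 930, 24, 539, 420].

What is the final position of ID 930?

Insert 675: h=6, slot 6 empty -> index 6.
Insert 647: h=9, slot 9 empty -> index 9.
Insert 354: h=7, slot 7 empty -> index 7.
Insert 930: h=6, slots 6,7 occupied -> index 10.
Insert 24: h=12, slot 12 empty -> index 12.
Insert 539: h=6, slots 6,7,10 occupied -> index 15.
Insert 420: h=6, slots 6,7,10,15 occupied -> index 5.
Table: [., ., ., ., ., 420, 675, 354, ., 647, 930, ., 24, ., ., 539, .]

10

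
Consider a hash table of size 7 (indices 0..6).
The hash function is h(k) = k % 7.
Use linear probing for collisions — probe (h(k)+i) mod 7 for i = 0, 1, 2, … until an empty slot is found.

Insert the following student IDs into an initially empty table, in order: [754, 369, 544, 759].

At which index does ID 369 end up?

6

754: h=5 → slot 5
369: h=5, probe 5,6 → slot 6
544: h=5, probe 5,6,0 → slot 0
759: h=3 → slot 3
Table: [544, _, _, 759, _, 754, 369]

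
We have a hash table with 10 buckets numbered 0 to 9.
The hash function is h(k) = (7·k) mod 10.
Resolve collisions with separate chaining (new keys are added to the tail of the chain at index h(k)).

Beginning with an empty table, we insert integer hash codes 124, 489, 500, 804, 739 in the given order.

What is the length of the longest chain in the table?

2

Insert 124: h=8, bucket 8 empty → new chain.
Insert 489: h=3, bucket 3 empty → new chain.
Insert 500: h=0, bucket 0 empty → new chain.
Insert 804: h=8, bucket 8 nonempty → append to chain.
Insert 739: h=3, bucket 3 nonempty → append to chain.
Final buckets:
0: 500
1: .
2: .
3: 489 -> 739
4: .
5: .
6: .
7: .
8: 124 -> 804
9: .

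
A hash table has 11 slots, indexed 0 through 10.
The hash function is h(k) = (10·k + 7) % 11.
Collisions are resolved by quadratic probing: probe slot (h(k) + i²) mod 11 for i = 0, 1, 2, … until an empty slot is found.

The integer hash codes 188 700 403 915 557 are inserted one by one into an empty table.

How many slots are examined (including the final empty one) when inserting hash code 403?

2

188 hashes to 6; slot 6 is free → place at 6.
700 hashes to 0; slot 0 is free → place at 0.
403 hashes to 0; 0 taken → place at 1.
915 hashes to 5; slot 5 is free → place at 5.
557 hashes to 0; 0,1 taken → place at 4.
Table: [700, 403, —, —, 557, 915, 188, —, —, —, —]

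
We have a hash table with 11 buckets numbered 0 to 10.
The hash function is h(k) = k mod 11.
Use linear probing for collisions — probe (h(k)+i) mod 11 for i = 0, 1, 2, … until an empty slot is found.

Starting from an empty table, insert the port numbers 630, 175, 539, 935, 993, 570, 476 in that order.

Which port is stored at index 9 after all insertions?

570

630 hashes to 3; slot 3 is free => place at 3.
175 hashes to 10; slot 10 is free => place at 10.
539 hashes to 0; slot 0 is free => place at 0.
935 hashes to 0; 0 taken => place at 1.
993 hashes to 3; 3 taken => place at 4.
570 hashes to 9; slot 9 is free => place at 9.
476 hashes to 3; 3,4 taken => place at 5.
Table: [539, 935, ., 630, 993, 476, ., ., ., 570, 175]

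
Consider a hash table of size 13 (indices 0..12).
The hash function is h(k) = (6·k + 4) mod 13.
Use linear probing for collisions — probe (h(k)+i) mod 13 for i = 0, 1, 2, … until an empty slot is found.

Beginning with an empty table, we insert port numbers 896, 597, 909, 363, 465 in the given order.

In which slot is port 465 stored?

2

Insert 896: h=11, slot 11 empty => index 11.
Insert 597: h=11, slot 11 occupied => index 12.
Insert 909: h=11, slots 11,12 occupied => index 0.
Insert 363: h=11, slots 11,12,0 occupied => index 1.
Insert 465: h=12, slots 12,0,1 occupied => index 2.
Table: [909, 363, 465, _, _, _, _, _, _, _, _, 896, 597]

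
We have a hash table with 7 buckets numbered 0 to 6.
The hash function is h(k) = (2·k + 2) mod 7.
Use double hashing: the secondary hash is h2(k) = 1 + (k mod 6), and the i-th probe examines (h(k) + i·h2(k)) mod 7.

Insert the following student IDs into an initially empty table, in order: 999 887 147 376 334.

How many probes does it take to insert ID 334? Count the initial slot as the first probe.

3

999 hashes to 5; slot 5 is free -> place at 5.
887 hashes to 5, h2=6; 5 taken -> place at 4.
147 hashes to 2; slot 2 is free -> place at 2.
376 hashes to 5, h2=5; 5 taken -> place at 3.
334 hashes to 5, h2=5; 5,3 taken -> place at 1.
Table: [_, 334, 147, 376, 887, 999, _]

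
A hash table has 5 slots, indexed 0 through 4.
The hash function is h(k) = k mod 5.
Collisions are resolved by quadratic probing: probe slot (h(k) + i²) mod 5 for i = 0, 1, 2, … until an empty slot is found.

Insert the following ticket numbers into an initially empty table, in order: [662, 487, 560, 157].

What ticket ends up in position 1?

157

662: h=2 -> slot 2
487: h=2, probe 2,3 -> slot 3
560: h=0 -> slot 0
157: h=2, probe 2,3,1 -> slot 1
Table: [560, 157, 662, 487, —]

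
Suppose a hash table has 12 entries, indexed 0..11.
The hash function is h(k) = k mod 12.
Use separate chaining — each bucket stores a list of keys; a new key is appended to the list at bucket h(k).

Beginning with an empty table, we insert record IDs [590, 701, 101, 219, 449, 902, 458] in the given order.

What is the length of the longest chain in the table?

Insert 590: h=2, bucket 2 empty -> new chain.
Insert 701: h=5, bucket 5 empty -> new chain.
Insert 101: h=5, bucket 5 nonempty -> append to chain.
Insert 219: h=3, bucket 3 empty -> new chain.
Insert 449: h=5, bucket 5 nonempty -> append to chain.
Insert 902: h=2, bucket 2 nonempty -> append to chain.
Insert 458: h=2, bucket 2 nonempty -> append to chain.
Final buckets:
0: _
1: _
2: 590 -> 902 -> 458
3: 219
4: _
5: 701 -> 101 -> 449
6: _
7: _
8: _
9: _
10: _
11: _

3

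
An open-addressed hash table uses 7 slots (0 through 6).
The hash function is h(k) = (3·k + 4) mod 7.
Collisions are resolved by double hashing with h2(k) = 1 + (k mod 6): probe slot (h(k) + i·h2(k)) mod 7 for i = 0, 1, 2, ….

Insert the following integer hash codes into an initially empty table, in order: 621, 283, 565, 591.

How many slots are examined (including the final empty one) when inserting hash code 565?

2

621 hashes to 5; slot 5 is free → place at 5.
283 hashes to 6; slot 6 is free → place at 6.
565 hashes to 5, h2=2; 5 taken → place at 0.
591 hashes to 6, h2=4; 6 taken → place at 3.
Table: [565, ., ., 591, ., 621, 283]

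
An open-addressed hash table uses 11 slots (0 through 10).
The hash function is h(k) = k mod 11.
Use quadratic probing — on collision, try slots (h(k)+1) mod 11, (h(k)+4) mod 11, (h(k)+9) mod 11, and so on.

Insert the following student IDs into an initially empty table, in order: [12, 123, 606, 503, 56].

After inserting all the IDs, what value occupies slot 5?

12: h=1 -> slot 1
123: h=2 -> slot 2
606: h=1, probe 1,2,5 -> slot 5
503: h=8 -> slot 8
56: h=1, probe 1,2,5,10 -> slot 10
Table: [-, 12, 123, -, -, 606, -, -, 503, -, 56]

606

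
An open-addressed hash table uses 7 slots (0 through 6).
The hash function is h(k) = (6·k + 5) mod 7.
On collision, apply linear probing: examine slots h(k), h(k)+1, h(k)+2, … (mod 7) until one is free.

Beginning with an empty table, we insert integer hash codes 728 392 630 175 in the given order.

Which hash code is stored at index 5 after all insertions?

728

Insert 728: h=5, slot 5 empty => index 5.
Insert 392: h=5, slot 5 occupied => index 6.
Insert 630: h=5, slots 5,6 occupied => index 0.
Insert 175: h=5, slots 5,6,0 occupied => index 1.
Table: [630, 175, ., ., ., 728, 392]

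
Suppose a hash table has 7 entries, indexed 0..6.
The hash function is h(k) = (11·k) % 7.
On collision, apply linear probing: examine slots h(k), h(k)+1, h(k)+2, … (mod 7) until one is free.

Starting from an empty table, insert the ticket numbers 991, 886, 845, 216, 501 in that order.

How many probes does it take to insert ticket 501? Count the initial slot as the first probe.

991: h=2 → slot 2
886: h=2, probe 2,3 → slot 3
845: h=6 → slot 6
216: h=3, probe 3,4 → slot 4
501: h=2, probe 2,3,4,5 → slot 5
Table: [—, —, 991, 886, 216, 501, 845]

4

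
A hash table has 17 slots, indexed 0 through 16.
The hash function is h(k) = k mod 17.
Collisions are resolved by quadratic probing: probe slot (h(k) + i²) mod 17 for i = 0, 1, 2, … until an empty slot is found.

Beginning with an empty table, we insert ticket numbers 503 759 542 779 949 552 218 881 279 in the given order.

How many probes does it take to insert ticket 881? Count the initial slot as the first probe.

503 hashes to 10; slot 10 is free => place at 10.
759 hashes to 11; slot 11 is free => place at 11.
542 hashes to 15; slot 15 is free => place at 15.
779 hashes to 14; slot 14 is free => place at 14.
949 hashes to 14; 14,15 taken => place at 1.
552 hashes to 8; slot 8 is free => place at 8.
218 hashes to 14; 14,15,1 taken => place at 6.
881 hashes to 14; 14,15,1,6 taken => place at 13.
279 hashes to 7; slot 7 is free => place at 7.
Table: [., 949, ., ., ., ., 218, 279, 552, ., 503, 759, ., 881, 779, 542, .]

5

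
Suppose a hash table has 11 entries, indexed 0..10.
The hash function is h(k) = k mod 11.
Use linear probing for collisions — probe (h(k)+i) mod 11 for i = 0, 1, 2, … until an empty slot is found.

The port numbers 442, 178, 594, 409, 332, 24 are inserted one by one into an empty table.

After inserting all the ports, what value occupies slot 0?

Insert 442: h=2, slot 2 empty => index 2.
Insert 178: h=2, slot 2 occupied => index 3.
Insert 594: h=0, slot 0 empty => index 0.
Insert 409: h=2, slots 2,3 occupied => index 4.
Insert 332: h=2, slots 2,3,4 occupied => index 5.
Insert 24: h=2, slots 2,3,4,5 occupied => index 6.
Table: [594, ., 442, 178, 409, 332, 24, ., ., ., .]

594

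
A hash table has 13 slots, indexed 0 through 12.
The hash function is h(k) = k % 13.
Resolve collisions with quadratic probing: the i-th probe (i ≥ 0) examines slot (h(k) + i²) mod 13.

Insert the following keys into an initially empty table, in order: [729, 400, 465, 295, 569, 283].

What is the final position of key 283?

0

Insert 729: h=1, slot 1 empty -> index 1.
Insert 400: h=10, slot 10 empty -> index 10.
Insert 465: h=10, slot 10 occupied -> index 11.
Insert 295: h=9, slot 9 empty -> index 9.
Insert 569: h=10, slots 10,11,1 occupied -> index 6.
Insert 283: h=10, slots 10,11,1,6 occupied -> index 0.
Table: [283, 729, -, -, -, -, 569, -, -, 295, 400, 465, -]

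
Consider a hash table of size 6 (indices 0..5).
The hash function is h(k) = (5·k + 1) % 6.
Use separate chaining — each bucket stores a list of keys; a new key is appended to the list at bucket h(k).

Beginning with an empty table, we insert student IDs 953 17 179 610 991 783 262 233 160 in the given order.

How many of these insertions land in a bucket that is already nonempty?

5

Insert 953: h=2, bucket 2 empty -> new chain.
Insert 17: h=2, bucket 2 nonempty -> append to chain.
Insert 179: h=2, bucket 2 nonempty -> append to chain.
Insert 610: h=3, bucket 3 empty -> new chain.
Insert 991: h=0, bucket 0 empty -> new chain.
Insert 783: h=4, bucket 4 empty -> new chain.
Insert 262: h=3, bucket 3 nonempty -> append to chain.
Insert 233: h=2, bucket 2 nonempty -> append to chain.
Insert 160: h=3, bucket 3 nonempty -> append to chain.
Final buckets:
0: 991
1: —
2: 953 -> 17 -> 179 -> 233
3: 610 -> 262 -> 160
4: 783
5: —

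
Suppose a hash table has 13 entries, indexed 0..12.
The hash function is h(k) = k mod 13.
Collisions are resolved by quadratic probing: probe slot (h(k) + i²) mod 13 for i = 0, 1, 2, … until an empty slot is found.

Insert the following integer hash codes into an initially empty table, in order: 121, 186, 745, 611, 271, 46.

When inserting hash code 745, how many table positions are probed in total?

Insert 121: h=4, slot 4 empty → index 4.
Insert 186: h=4, slot 4 occupied → index 5.
Insert 745: h=4, slots 4,5 occupied → index 8.
Insert 611: h=0, slot 0 empty → index 0.
Insert 271: h=11, slot 11 empty → index 11.
Insert 46: h=7, slot 7 empty → index 7.
Table: [611, _, _, _, 121, 186, _, 46, 745, _, _, 271, _]

3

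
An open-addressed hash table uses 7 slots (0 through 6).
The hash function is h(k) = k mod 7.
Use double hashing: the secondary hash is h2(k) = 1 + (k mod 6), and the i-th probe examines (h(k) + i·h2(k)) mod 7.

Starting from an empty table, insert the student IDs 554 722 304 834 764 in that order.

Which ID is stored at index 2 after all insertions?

834

554: h=1 → slot 1
722: h=1, h2=3, probe 1,4 → slot 4
304: h=3 → slot 3
834: h=1, h2=1, probe 1,2 → slot 2
764: h=1, h2=3, probe 1,4,0 → slot 0
Table: [764, 554, 834, 304, 722, —, —]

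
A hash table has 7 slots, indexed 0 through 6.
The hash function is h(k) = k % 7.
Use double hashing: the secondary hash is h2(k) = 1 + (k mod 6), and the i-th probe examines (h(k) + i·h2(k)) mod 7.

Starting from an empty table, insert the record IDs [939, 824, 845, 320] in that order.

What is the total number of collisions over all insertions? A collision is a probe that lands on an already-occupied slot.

939: h=1 -> slot 1
824: h=5 -> slot 5
845: h=5, h2=6, probe 5,4 -> slot 4
320: h=5, h2=3, probe 5,1,4,0 -> slot 0
Table: [320, 939, -, -, 845, 824, -]

4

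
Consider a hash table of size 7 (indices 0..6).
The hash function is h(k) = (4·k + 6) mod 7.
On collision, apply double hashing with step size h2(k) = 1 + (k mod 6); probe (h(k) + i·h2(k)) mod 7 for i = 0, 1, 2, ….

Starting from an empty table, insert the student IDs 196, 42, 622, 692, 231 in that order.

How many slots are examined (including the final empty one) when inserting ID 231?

2

Insert 196: h=6, slot 6 empty → index 6.
Insert 42: h=6, h2=1, slot 6 occupied → index 0.
Insert 622: h=2, slot 2 empty → index 2.
Insert 692: h=2, h2=3, slot 2 occupied → index 5.
Insert 231: h=6, h2=4, slot 6 occupied → index 3.
Table: [42, _, 622, 231, _, 692, 196]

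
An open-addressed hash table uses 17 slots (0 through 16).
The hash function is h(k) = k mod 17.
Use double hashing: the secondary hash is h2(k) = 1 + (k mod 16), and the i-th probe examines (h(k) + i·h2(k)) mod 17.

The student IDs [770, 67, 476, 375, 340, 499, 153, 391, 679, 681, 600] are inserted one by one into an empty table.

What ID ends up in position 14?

Insert 770: h=5, slot 5 empty => index 5.
Insert 67: h=16, slot 16 empty => index 16.
Insert 476: h=0, slot 0 empty => index 0.
Insert 375: h=1, slot 1 empty => index 1.
Insert 340: h=0, h2=5, slots 0,5 occupied => index 10.
Insert 499: h=6, slot 6 empty => index 6.
Insert 153: h=0, h2=10, slots 0,10 occupied => index 3.
Insert 391: h=0, h2=8, slot 0 occupied => index 8.
Insert 679: h=16, h2=8, slot 16 occupied => index 7.
Insert 681: h=1, h2=10, slot 1 occupied => index 11.
Insert 600: h=5, h2=9, slot 5 occupied => index 14.
Table: [476, 375, _, 153, _, 770, 499, 679, 391, _, 340, 681, _, _, 600, _, 67]

600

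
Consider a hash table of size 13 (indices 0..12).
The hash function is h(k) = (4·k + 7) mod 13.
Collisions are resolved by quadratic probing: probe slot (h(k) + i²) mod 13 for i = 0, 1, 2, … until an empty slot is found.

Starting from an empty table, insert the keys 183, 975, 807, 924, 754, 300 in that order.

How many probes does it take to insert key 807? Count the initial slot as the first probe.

183: h=11 -> slot 11
975: h=7 -> slot 7
807: h=11, probe 11,12 -> slot 12
924: h=11, probe 11,12,2 -> slot 2
754: h=7, probe 7,8 -> slot 8
300: h=11, probe 11,12,2,7,1 -> slot 1
Table: [—, 300, 924, —, —, —, —, 975, 754, —, —, 183, 807]

2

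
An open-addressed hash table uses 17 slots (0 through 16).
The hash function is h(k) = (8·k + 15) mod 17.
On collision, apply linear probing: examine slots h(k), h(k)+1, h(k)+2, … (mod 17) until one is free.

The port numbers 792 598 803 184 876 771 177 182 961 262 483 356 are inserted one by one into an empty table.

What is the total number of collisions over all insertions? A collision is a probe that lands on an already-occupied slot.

13

792: h=10 -> slot 10
598: h=5 -> slot 5
803: h=13 -> slot 13
184: h=8 -> slot 8
876: h=2 -> slot 2
771: h=12 -> slot 12
177: h=3 -> slot 3
182: h=9 -> slot 9
961: h=2, probe 2,3,4 -> slot 4
262: h=3, probe 3,4,5,6 -> slot 6
483: h=3, probe 3,4,5,6,7 -> slot 7
356: h=7, probe 7,8,9,10,11 -> slot 11
Table: [—, —, 876, 177, 961, 598, 262, 483, 184, 182, 792, 356, 771, 803, —, —, —]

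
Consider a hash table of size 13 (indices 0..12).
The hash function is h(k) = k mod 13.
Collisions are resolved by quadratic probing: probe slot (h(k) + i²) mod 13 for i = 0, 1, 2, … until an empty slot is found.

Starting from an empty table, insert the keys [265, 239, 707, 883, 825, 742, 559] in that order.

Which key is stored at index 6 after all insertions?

239

265 hashes to 5; slot 5 is free => place at 5.
239 hashes to 5; 5 taken => place at 6.
707 hashes to 5; 5,6 taken => place at 9.
883 hashes to 12; slot 12 is free => place at 12.
825 hashes to 6; 6 taken => place at 7.
742 hashes to 1; slot 1 is free => place at 1.
559 hashes to 0; slot 0 is free => place at 0.
Table: [559, 742, ., ., ., 265, 239, 825, ., 707, ., ., 883]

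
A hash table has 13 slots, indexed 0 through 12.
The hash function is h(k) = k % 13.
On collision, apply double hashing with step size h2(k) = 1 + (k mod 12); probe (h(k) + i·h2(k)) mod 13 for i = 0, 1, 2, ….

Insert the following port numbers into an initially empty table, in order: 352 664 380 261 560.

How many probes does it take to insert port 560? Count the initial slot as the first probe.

352 hashes to 1; slot 1 is free -> place at 1.
664 hashes to 1, h2=5; 1 taken -> place at 6.
380 hashes to 3; slot 3 is free -> place at 3.
261 hashes to 1, h2=10; 1 taken -> place at 11.
560 hashes to 1, h2=9; 1 taken -> place at 10.
Table: [., 352, ., 380, ., ., 664, ., ., ., 560, 261, .]

2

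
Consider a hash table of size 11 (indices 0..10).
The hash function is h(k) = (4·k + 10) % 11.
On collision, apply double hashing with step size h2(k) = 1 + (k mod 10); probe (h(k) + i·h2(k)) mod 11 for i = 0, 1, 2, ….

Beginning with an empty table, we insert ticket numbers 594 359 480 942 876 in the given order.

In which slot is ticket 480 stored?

6

594: h=10 => slot 10
359: h=5 => slot 5
480: h=5, h2=1, probe 5,6 => slot 6
942: h=5, h2=3, probe 5,8 => slot 8
876: h=5, h2=7, probe 5,1 => slot 1
Table: [∅, 876, ∅, ∅, ∅, 359, 480, ∅, 942, ∅, 594]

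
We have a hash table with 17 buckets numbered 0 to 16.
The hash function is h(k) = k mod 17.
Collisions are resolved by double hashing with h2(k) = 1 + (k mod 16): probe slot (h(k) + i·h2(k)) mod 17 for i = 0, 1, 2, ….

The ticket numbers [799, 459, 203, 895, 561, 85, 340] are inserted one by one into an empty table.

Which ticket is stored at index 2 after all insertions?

799: h=0 → slot 0
459: h=0, h2=12, probe 0,12 → slot 12
203: h=16 → slot 16
895: h=11 → slot 11
561: h=0, h2=2, probe 0,2 → slot 2
85: h=0, h2=6, probe 0,6 → slot 6
340: h=0, h2=5, probe 0,5 → slot 5
Table: [799, —, 561, —, —, 340, 85, —, —, —, —, 895, 459, —, —, —, 203]

561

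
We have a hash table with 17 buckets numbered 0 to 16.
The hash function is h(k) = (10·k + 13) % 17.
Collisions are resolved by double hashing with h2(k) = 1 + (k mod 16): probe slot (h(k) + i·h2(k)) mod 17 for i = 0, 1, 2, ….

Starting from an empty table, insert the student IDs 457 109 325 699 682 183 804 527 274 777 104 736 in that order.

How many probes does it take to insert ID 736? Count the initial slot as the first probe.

Insert 457: h=10, slot 10 empty => index 10.
Insert 109: h=15, slot 15 empty => index 15.
Insert 325: h=16, slot 16 empty => index 16.
Insert 699: h=16, h2=12, slot 16 occupied => index 11.
Insert 682: h=16, h2=11, slots 16,10 occupied => index 4.
Insert 183: h=7, slot 7 empty => index 7.
Insert 804: h=12, slot 12 empty => index 12.
Insert 527: h=13, slot 13 empty => index 13.
Insert 274: h=16, h2=3, slot 16 occupied => index 2.
Insert 777: h=14, slot 14 empty => index 14.
Insert 104: h=16, h2=9, slot 16 occupied => index 8.
Insert 736: h=12, h2=1, slots 12,13,14,15,16 occupied => index 0.
Table: [736, ∅, 274, ∅, 682, ∅, ∅, 183, 104, ∅, 457, 699, 804, 527, 777, 109, 325]

6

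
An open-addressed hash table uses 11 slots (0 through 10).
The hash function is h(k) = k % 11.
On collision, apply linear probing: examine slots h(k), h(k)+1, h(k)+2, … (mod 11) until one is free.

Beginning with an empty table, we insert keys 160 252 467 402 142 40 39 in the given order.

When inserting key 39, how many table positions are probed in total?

4

160 hashes to 6; slot 6 is free => place at 6.
252 hashes to 10; slot 10 is free => place at 10.
467 hashes to 5; slot 5 is free => place at 5.
402 hashes to 6; 6 taken => place at 7.
142 hashes to 10; 10 taken => place at 0.
40 hashes to 7; 7 taken => place at 8.
39 hashes to 6; 6,7,8 taken => place at 9.
Table: [142, ∅, ∅, ∅, ∅, 467, 160, 402, 40, 39, 252]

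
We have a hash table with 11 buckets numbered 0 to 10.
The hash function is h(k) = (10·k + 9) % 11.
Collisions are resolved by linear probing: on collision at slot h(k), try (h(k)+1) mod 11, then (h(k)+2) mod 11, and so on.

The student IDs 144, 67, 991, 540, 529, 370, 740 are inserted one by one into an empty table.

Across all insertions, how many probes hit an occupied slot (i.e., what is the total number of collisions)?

144 hashes to 8; slot 8 is free => place at 8.
67 hashes to 8; 8 taken => place at 9.
991 hashes to 8; 8,9 taken => place at 10.
540 hashes to 8; 8,9,10 taken => place at 0.
529 hashes to 8; 8,9,10,0 taken => place at 1.
370 hashes to 2; slot 2 is free => place at 2.
740 hashes to 6; slot 6 is free => place at 6.
Table: [540, 529, 370, —, —, —, 740, —, 144, 67, 991]

10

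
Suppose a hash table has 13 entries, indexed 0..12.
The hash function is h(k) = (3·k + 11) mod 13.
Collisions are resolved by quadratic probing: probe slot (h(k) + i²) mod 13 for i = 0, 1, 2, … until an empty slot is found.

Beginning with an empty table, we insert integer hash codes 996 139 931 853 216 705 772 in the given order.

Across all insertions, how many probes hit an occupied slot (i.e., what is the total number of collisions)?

Insert 996: h=9, slot 9 empty => index 9.
Insert 139: h=12, slot 12 empty => index 12.
Insert 931: h=9, slot 9 occupied => index 10.
Insert 853: h=9, slots 9,10 occupied => index 0.
Insert 216: h=9, slots 9,10,0 occupied => index 5.
Insert 705: h=7, slot 7 empty => index 7.
Insert 772: h=0, slot 0 occupied => index 1.
Table: [853, 772, —, —, —, 216, —, 705, —, 996, 931, —, 139]

7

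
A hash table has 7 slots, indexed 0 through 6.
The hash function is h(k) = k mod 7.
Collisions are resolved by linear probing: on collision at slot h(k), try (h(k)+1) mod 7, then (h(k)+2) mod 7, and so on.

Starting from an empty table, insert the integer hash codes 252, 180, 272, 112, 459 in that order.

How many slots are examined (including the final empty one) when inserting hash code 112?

2

252: h=0 → slot 0
180: h=5 → slot 5
272: h=6 → slot 6
112: h=0, probe 0,1 → slot 1
459: h=4 → slot 4
Table: [252, 112, _, _, 459, 180, 272]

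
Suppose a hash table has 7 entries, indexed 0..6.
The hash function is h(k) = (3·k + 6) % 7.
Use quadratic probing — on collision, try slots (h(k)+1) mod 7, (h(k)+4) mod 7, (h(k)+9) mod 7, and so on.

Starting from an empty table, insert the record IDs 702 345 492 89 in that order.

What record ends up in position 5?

702

702: h=5 => slot 5
345: h=5, probe 5,6 => slot 6
492: h=5, probe 5,6,2 => slot 2
89: h=0 => slot 0
Table: [89, -, 492, -, -, 702, 345]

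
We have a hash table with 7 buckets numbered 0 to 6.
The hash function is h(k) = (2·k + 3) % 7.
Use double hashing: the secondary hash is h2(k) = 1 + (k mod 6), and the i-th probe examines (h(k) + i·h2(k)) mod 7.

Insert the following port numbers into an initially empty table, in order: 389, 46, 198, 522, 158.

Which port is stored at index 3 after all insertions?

389 hashes to 4; slot 4 is free => place at 4.
46 hashes to 4, h2=5; 4 taken => place at 2.
198 hashes to 0; slot 0 is free => place at 0.
522 hashes to 4, h2=1; 4 taken => place at 5.
158 hashes to 4, h2=3; 4,0 taken => place at 3.
Table: [198, ∅, 46, 158, 389, 522, ∅]

158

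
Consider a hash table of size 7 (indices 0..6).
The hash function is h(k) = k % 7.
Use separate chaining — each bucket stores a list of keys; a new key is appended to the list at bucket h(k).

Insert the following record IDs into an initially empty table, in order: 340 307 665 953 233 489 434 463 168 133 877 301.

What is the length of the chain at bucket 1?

Insert 340: h=4, bucket 4 empty → new chain.
Insert 307: h=6, bucket 6 empty → new chain.
Insert 665: h=0, bucket 0 empty → new chain.
Insert 953: h=1, bucket 1 empty → new chain.
Insert 233: h=2, bucket 2 empty → new chain.
Insert 489: h=6, bucket 6 nonempty → append to chain.
Insert 434: h=0, bucket 0 nonempty → append to chain.
Insert 463: h=1, bucket 1 nonempty → append to chain.
Insert 168: h=0, bucket 0 nonempty → append to chain.
Insert 133: h=0, bucket 0 nonempty → append to chain.
Insert 877: h=2, bucket 2 nonempty → append to chain.
Insert 301: h=0, bucket 0 nonempty → append to chain.
Final buckets:
0: 665 -> 434 -> 168 -> 133 -> 301
1: 953 -> 463
2: 233 -> 877
3: _
4: 340
5: _
6: 307 -> 489

2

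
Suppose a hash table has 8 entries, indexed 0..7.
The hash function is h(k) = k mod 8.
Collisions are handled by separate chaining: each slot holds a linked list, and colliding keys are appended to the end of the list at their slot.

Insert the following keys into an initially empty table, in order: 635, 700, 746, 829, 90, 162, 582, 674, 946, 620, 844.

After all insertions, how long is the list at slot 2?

5

Insert 635: h=3, bucket 3 empty -> new chain.
Insert 700: h=4, bucket 4 empty -> new chain.
Insert 746: h=2, bucket 2 empty -> new chain.
Insert 829: h=5, bucket 5 empty -> new chain.
Insert 90: h=2, bucket 2 nonempty -> append to chain.
Insert 162: h=2, bucket 2 nonempty -> append to chain.
Insert 582: h=6, bucket 6 empty -> new chain.
Insert 674: h=2, bucket 2 nonempty -> append to chain.
Insert 946: h=2, bucket 2 nonempty -> append to chain.
Insert 620: h=4, bucket 4 nonempty -> append to chain.
Insert 844: h=4, bucket 4 nonempty -> append to chain.
Final buckets:
0: —
1: —
2: 746 -> 90 -> 162 -> 674 -> 946
3: 635
4: 700 -> 620 -> 844
5: 829
6: 582
7: —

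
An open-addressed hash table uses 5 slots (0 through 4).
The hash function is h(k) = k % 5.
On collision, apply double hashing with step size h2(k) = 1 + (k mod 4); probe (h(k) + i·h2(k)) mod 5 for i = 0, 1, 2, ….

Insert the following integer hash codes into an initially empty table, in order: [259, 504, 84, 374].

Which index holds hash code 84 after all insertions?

Insert 259: h=4, slot 4 empty -> index 4.
Insert 504: h=4, h2=1, slot 4 occupied -> index 0.
Insert 84: h=4, h2=1, slots 4,0 occupied -> index 1.
Insert 374: h=4, h2=3, slot 4 occupied -> index 2.
Table: [504, 84, 374, -, 259]

1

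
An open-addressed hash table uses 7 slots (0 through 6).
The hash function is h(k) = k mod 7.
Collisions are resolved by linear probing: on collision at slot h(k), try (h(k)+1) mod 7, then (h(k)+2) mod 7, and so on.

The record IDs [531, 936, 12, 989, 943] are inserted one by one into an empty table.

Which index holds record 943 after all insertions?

1

Insert 531: h=6, slot 6 empty → index 6.
Insert 936: h=5, slot 5 empty → index 5.
Insert 12: h=5, slots 5,6 occupied → index 0.
Insert 989: h=2, slot 2 empty → index 2.
Insert 943: h=5, slots 5,6,0 occupied → index 1.
Table: [12, 943, 989, ., ., 936, 531]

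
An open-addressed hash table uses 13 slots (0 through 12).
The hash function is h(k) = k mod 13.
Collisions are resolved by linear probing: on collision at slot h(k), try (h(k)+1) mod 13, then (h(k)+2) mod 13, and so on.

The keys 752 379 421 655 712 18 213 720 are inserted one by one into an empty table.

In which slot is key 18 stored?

752: h=11 -> slot 11
379: h=2 -> slot 2
421: h=5 -> slot 5
655: h=5, probe 5,6 -> slot 6
712: h=10 -> slot 10
18: h=5, probe 5,6,7 -> slot 7
213: h=5, probe 5,6,7,8 -> slot 8
720: h=5, probe 5,6,7,8,9 -> slot 9
Table: [_, _, 379, _, _, 421, 655, 18, 213, 720, 712, 752, _]

7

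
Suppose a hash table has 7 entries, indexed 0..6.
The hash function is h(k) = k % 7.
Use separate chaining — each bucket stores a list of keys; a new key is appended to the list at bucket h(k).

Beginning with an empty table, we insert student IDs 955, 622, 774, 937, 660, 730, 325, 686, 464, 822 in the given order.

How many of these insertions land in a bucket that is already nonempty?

955 → bucket 3
622 → bucket 6
774 → bucket 4
937 → bucket 6 (collision)
660 → bucket 2
730 → bucket 2 (collision)
325 → bucket 3 (collision)
686 → bucket 0
464 → bucket 2 (collision)
822 → bucket 3 (collision)
Final buckets:
0: 686
1: ∅
2: 660 -> 730 -> 464
3: 955 -> 325 -> 822
4: 774
5: ∅
6: 622 -> 937

5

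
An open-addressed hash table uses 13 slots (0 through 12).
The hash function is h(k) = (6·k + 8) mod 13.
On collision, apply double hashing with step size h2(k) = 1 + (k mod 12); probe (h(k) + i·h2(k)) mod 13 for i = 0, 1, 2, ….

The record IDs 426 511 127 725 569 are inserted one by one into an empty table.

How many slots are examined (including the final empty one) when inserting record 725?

2

426 hashes to 3; slot 3 is free => place at 3.
511 hashes to 6; slot 6 is free => place at 6.
127 hashes to 3, h2=8; 3 taken => place at 11.
725 hashes to 3, h2=6; 3 taken => place at 9.
569 hashes to 3, h2=6; 3,9 taken => place at 2.
Table: [-, -, 569, 426, -, -, 511, -, -, 725, -, 127, -]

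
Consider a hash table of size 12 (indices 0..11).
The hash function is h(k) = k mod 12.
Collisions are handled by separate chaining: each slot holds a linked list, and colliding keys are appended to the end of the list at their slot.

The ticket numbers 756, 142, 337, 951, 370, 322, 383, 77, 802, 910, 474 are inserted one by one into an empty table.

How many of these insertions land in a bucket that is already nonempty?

4

Insert 756: h=0, bucket 0 empty -> new chain.
Insert 142: h=10, bucket 10 empty -> new chain.
Insert 337: h=1, bucket 1 empty -> new chain.
Insert 951: h=3, bucket 3 empty -> new chain.
Insert 370: h=10, bucket 10 nonempty -> append to chain.
Insert 322: h=10, bucket 10 nonempty -> append to chain.
Insert 383: h=11, bucket 11 empty -> new chain.
Insert 77: h=5, bucket 5 empty -> new chain.
Insert 802: h=10, bucket 10 nonempty -> append to chain.
Insert 910: h=10, bucket 10 nonempty -> append to chain.
Insert 474: h=6, bucket 6 empty -> new chain.
Final buckets:
0: 756
1: 337
2: -
3: 951
4: -
5: 77
6: 474
7: -
8: -
9: -
10: 142 -> 370 -> 322 -> 802 -> 910
11: 383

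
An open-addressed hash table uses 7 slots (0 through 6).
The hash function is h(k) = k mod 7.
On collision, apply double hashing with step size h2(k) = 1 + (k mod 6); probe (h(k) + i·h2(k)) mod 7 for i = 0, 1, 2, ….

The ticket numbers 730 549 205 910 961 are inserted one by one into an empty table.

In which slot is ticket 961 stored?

6

730: h=2 → slot 2
549: h=3 → slot 3
205: h=2, h2=2, probe 2,4 → slot 4
910: h=0 → slot 0
961: h=2, h2=2, probe 2,4,6 → slot 6
Table: [910, ∅, 730, 549, 205, ∅, 961]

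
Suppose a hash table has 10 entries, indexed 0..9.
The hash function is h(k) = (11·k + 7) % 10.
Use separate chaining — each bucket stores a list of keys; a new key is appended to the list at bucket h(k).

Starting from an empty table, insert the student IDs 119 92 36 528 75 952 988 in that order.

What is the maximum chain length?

2

Insert 119: h=6, bucket 6 empty -> new chain.
Insert 92: h=9, bucket 9 empty -> new chain.
Insert 36: h=3, bucket 3 empty -> new chain.
Insert 528: h=5, bucket 5 empty -> new chain.
Insert 75: h=2, bucket 2 empty -> new chain.
Insert 952: h=9, bucket 9 nonempty -> append to chain.
Insert 988: h=5, bucket 5 nonempty -> append to chain.
Final buckets:
0: ∅
1: ∅
2: 75
3: 36
4: ∅
5: 528 -> 988
6: 119
7: ∅
8: ∅
9: 92 -> 952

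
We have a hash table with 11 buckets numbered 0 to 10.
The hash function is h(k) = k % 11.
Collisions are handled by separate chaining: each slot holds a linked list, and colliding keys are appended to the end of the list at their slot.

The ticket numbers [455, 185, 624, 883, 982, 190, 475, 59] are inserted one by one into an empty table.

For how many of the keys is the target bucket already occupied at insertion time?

Insert 455: h=4, bucket 4 empty -> new chain.
Insert 185: h=9, bucket 9 empty -> new chain.
Insert 624: h=8, bucket 8 empty -> new chain.
Insert 883: h=3, bucket 3 empty -> new chain.
Insert 982: h=3, bucket 3 nonempty -> append to chain.
Insert 190: h=3, bucket 3 nonempty -> append to chain.
Insert 475: h=2, bucket 2 empty -> new chain.
Insert 59: h=4, bucket 4 nonempty -> append to chain.
Final buckets:
0: .
1: .
2: 475
3: 883 -> 982 -> 190
4: 455 -> 59
5: .
6: .
7: .
8: 624
9: 185
10: .

3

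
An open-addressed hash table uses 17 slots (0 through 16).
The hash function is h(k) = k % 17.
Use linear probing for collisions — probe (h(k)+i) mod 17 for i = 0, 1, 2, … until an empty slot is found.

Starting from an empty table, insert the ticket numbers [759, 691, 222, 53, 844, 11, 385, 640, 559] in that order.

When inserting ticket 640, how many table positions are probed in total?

6

759: h=11 => slot 11
691: h=11, probe 11,12 => slot 12
222: h=1 => slot 1
53: h=2 => slot 2
844: h=11, probe 11,12,13 => slot 13
11: h=11, probe 11,12,13,14 => slot 14
385: h=11, probe 11,12,13,14,15 => slot 15
640: h=11, probe 11,12,13,14,15,16 => slot 16
559: h=15, probe 15,16,0 => slot 0
Table: [559, 222, 53, ., ., ., ., ., ., ., ., 759, 691, 844, 11, 385, 640]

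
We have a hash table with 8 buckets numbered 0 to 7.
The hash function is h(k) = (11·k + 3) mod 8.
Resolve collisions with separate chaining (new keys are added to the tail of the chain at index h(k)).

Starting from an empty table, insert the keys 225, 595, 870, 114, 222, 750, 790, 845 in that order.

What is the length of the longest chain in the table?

4

Insert 225: h=6, bucket 6 empty → new chain.
Insert 595: h=4, bucket 4 empty → new chain.
Insert 870: h=5, bucket 5 empty → new chain.
Insert 114: h=1, bucket 1 empty → new chain.
Insert 222: h=5, bucket 5 nonempty → append to chain.
Insert 750: h=5, bucket 5 nonempty → append to chain.
Insert 790: h=5, bucket 5 nonempty → append to chain.
Insert 845: h=2, bucket 2 empty → new chain.
Final buckets:
0: -
1: 114
2: 845
3: -
4: 595
5: 870 -> 222 -> 750 -> 790
6: 225
7: -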